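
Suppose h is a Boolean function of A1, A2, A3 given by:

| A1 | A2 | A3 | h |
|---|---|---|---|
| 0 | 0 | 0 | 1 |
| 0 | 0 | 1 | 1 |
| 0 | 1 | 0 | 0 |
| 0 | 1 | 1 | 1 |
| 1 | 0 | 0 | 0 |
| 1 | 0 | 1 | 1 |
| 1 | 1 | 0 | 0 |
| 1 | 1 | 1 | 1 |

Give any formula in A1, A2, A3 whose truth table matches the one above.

The 0-rows are (0,1,0), (1,0,0), (1,1,0). Take each as a conjunction (¬A1·A2·¬A3, A1·¬A2·¬A3, A1·A2·¬A3), form their disjunction, and complement — that gives a formula that is 1 everywhere h is.

h(A1, A2, A3) = not ((((not A1 and A2) and not A3) or ((A1 and not A2) and not A3)) or ((A1 and A2) and not A3))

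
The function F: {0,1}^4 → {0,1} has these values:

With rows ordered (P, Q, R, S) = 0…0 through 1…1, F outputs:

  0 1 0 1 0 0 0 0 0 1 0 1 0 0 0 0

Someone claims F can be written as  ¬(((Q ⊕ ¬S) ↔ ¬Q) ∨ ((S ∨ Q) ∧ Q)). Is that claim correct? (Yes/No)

Check the formula against F row by row:
  P=0, Q=0, R=0, S=0: formula gives 0, F = 0 ✓
  P=0, Q=0, R=0, S=1: formula gives 1, F = 1 ✓
  P=0, Q=0, R=1, S=0: formula gives 0, F = 0 ✓
  P=0, Q=0, R=1, S=1: formula gives 1, F = 1 ✓
  … (the remaining 12 rows also agree.)
No disagreement on any input; they are logically equivalent.

Yes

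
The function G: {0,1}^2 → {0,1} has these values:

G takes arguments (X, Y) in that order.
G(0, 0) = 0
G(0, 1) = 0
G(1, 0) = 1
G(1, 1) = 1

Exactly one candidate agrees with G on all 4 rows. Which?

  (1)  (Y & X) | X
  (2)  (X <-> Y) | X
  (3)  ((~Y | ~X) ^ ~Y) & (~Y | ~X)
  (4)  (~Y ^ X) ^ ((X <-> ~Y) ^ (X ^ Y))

(2): at (0,0) it gives 1, but G = 0 — eliminated.
(3): at (0,1) it gives 1, but G = 0 — eliminated.
(4): at (0,0) it gives 1, but G = 0 — eliminated.
Only (1) survives; checking it on all 4 rows confirms it matches G.

1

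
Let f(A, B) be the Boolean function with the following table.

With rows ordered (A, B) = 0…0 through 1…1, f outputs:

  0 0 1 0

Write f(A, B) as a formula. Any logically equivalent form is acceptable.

f(A, B) = A AND NOT B

1 only at (1,0): A AND NOT B.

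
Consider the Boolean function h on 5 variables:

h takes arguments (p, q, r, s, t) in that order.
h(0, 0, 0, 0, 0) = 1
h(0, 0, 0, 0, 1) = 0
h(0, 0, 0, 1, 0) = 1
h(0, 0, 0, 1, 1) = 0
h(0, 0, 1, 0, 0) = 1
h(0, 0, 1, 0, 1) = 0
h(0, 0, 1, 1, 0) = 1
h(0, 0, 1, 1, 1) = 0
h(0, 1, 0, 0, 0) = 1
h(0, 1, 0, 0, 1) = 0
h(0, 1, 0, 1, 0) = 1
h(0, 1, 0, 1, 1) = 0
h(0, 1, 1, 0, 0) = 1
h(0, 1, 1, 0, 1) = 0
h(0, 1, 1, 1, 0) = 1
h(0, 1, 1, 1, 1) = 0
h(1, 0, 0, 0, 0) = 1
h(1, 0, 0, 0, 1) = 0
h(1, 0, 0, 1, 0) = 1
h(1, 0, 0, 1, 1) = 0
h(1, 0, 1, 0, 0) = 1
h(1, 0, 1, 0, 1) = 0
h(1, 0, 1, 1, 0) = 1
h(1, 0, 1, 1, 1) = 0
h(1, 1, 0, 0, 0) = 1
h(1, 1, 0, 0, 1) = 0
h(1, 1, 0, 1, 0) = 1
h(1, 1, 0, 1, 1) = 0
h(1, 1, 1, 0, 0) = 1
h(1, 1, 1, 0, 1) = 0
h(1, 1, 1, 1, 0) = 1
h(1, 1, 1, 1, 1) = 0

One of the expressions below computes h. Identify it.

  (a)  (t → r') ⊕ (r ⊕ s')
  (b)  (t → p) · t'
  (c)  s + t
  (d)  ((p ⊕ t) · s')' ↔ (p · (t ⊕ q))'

(a): at (0,0,0,0,0) it gives 0, but h = 1 — eliminated.
(c): at (0,0,0,0,0) it gives 0, but h = 1 — eliminated.
(d): at (0,0,0,1,1) it gives 1, but h = 0 — eliminated.
(b) is the remaining candidate, and it agrees with h on all 32 inputs.

b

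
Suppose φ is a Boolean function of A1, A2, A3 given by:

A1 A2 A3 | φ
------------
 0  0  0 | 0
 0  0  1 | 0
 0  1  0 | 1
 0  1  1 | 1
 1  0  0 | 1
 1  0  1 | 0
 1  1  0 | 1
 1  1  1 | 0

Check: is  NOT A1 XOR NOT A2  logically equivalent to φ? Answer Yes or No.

Test each input against both φ and the formula:
  A1=0, A2=0, A3=0: formula gives 0, φ = 0 ✓
  A1=0, A2=0, A3=1: formula gives 0, φ = 0 ✓
  A1=0, A2=1, A3=0: formula gives 1, φ = 1 ✓
  A1=0, A2=1, A3=1: formula gives 1, φ = 1 ✓
  A1=1, A2=0, A3=0: formula gives 1, φ = 1 ✓
  A1=1, A2=0, A3=1: formula gives 1, but φ = 0 ✗
Since they disagree at (1,0,1), the expression is not a correct formula for φ.

No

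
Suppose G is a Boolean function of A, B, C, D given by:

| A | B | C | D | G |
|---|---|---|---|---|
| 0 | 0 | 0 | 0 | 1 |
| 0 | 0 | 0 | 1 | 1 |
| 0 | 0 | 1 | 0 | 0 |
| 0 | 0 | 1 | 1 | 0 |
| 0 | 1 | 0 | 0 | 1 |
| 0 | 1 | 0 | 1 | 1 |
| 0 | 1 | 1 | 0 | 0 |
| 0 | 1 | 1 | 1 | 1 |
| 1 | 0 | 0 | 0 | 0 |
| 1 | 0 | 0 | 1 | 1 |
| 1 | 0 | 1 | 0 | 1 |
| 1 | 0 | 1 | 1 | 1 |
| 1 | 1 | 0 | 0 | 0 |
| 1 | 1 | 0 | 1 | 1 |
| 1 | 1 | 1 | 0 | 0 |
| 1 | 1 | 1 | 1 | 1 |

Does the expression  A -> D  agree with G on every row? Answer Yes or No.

Test each input against both G and the formula:
  A=0, B=0, C=0, D=0: formula gives 1, G = 1 ✓
  A=0, B=0, C=0, D=1: formula gives 1, G = 1 ✓
  A=0, B=0, C=1, D=0: formula gives 1, but G = 0 ✗
Row (0,0,1,0) is a counterexample, so the formula is not equivalent to G.

No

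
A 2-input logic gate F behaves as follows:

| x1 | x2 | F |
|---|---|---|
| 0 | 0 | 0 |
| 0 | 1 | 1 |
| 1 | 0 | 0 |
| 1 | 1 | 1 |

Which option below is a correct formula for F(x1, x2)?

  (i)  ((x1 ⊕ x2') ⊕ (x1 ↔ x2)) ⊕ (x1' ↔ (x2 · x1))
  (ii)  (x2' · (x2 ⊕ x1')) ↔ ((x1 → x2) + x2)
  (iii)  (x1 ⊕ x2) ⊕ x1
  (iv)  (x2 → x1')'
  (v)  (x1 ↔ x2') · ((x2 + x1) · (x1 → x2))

(i): at (0,1) it gives 0, but F = 1 — eliminated.
(ii): at (0,0) it gives 1, but F = 0 — eliminated.
(iv): at (0,1) it gives 0, but F = 1 — eliminated.
(v): at (1,1) it gives 0, but F = 1 — eliminated.
Only (iii) survives; checking it on all 4 rows confirms it matches F.

iii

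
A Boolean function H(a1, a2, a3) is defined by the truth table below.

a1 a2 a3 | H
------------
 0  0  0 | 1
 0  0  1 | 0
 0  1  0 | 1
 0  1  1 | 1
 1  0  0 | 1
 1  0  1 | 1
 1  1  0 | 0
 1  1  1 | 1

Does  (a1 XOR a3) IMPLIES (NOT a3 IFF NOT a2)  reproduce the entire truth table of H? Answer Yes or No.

Yes

Test each input against both H and the formula:
  a1=0, a2=0, a3=0: formula gives 1, H = 1 ✓
  a1=0, a2=0, a3=1: formula gives 0, H = 0 ✓
  a1=0, a2=1, a3=0: formula gives 1, H = 1 ✓
  a1=0, a2=1, a3=1: formula gives 1, H = 1 ✓
  a1=1, a2=0, a3=0: formula gives 1, H = 1 ✓
  …and likewise for the remaining 3 rows.
No disagreement on any input; they are logically equivalent.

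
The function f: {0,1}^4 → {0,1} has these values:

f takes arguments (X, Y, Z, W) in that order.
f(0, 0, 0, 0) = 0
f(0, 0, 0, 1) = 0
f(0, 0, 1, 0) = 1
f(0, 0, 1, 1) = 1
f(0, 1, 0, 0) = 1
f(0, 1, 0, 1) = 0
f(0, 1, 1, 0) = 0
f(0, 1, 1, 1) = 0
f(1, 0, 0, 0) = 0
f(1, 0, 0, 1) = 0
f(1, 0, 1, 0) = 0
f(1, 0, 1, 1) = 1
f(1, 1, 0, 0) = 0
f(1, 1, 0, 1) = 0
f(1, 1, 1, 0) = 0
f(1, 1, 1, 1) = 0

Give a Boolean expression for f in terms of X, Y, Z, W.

f(X, Y, Z, W) = (((((X' · Y') · Z) · W') + (((X' · Y') · Z) · W)) + (((X' · Y) · Z') · W')) + (((X · Y') · Z) · W)

Collect the rows where f=1 — (0,0,1,0), (0,0,1,1), (0,1,0,0), (1,0,1,1) — and write one minterm per row: ¬X·¬Y·Z·¬W, ¬X·¬Y·Z·W, ¬X·Y·¬Z·¬W, X·¬Y·Z·W. Their union (logical OR) reproduces the table exactly.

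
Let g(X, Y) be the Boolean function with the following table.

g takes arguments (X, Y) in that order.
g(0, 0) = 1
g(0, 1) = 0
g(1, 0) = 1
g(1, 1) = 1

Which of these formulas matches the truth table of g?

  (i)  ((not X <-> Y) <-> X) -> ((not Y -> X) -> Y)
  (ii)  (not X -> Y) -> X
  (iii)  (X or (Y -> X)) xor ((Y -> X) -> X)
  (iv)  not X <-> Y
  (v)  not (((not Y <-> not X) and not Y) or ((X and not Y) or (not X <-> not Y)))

(i) disagrees with g on (0,1) (formula → 1, table → 0); rule it out.
(iii) disagrees with g on (0,1) (formula → 1, table → 0); rule it out.
(iv) disagrees with g on (0,0) (formula → 0, table → 1); rule it out.
(v) disagrees with g on (0,0) (formula → 0, table → 1); rule it out.
(ii) is the remaining candidate, and it agrees with g on all 4 inputs.

ii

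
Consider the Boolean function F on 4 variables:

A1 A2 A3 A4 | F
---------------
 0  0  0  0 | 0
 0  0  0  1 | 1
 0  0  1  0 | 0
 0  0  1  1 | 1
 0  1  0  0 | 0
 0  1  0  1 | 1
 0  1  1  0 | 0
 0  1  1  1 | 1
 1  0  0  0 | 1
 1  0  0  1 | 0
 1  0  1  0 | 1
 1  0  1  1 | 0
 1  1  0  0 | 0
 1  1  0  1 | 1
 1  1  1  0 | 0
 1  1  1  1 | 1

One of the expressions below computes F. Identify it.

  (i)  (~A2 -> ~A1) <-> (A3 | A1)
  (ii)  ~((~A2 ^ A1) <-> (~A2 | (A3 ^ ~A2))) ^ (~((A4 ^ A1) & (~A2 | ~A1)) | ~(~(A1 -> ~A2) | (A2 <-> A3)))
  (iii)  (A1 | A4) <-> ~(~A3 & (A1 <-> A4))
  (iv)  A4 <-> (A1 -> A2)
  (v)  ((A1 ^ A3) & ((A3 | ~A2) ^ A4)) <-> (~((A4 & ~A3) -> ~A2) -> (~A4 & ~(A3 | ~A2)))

(i) fails at (0,0,0,1): the formula yields 0, F is 1.
(ii) fails at (0,0,0,0): the formula yields 1, F is 0.
(iii) fails at (0,0,0,0): the formula yields 1, F is 0.
(v) fails at (0,0,0,1): the formula yields 0, F is 1.
Only (iv) survives; checking it on all 16 rows confirms it matches F.

iv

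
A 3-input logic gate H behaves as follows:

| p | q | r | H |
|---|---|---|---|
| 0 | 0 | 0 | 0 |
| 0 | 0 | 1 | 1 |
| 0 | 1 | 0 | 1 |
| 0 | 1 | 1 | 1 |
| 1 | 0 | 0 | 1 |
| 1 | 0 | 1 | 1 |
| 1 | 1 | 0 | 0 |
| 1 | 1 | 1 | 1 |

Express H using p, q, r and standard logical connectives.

H(p, q, r) = not (((not p and not q) and not r) or ((p and q) and not r))

H is 0 on only 2 rows — (0,0,0), (1,1,0). Writing each as a minterm (¬p·¬q·¬r, p·q·¬r) and OR-ing them characterizes exactly where H=0, so H is the negation of that disjunction.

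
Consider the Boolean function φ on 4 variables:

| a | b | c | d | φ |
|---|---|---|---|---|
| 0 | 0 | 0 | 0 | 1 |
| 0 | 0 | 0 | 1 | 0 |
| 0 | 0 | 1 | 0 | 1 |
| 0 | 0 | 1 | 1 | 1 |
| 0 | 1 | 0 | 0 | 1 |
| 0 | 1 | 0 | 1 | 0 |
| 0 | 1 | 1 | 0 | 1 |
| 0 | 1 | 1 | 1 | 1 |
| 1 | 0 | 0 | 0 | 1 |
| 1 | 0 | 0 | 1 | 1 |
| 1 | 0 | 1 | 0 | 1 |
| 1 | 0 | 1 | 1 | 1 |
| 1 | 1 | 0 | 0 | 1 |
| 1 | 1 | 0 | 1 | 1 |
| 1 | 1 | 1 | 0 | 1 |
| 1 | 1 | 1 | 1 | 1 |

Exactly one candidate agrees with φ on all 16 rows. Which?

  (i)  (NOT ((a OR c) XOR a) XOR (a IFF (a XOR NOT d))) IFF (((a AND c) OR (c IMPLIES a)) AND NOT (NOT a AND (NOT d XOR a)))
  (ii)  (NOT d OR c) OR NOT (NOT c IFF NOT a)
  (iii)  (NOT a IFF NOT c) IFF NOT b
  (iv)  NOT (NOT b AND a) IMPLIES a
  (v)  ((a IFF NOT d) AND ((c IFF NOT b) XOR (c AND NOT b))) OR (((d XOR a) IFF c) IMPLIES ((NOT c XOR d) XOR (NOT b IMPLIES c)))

ii

(i): at (0,0,0,0) it gives 0, but φ = 1 — eliminated.
(iii): at (0,0,0,1) it gives 1, but φ = 0 — eliminated.
(iv): at (0,0,0,0) it gives 0, but φ = 1 — eliminated.
(v): at (0,0,0,1) it gives 1, but φ = 0 — eliminated.
That leaves (ii). Evaluating it on every row reproduces the table of φ exactly.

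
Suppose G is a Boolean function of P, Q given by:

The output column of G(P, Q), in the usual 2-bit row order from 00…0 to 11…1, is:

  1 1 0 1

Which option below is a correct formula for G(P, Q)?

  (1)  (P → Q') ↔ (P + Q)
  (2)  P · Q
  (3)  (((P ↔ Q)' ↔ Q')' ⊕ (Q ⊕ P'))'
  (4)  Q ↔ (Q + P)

(1) fails at (0,0): the formula yields 0, G is 1.
(2) fails at (0,0): the formula yields 0, G is 1.
(3) fails at (0,1): the formula yields 0, G is 1.
That leaves (4). Evaluating it on every row reproduces the table of G exactly.

4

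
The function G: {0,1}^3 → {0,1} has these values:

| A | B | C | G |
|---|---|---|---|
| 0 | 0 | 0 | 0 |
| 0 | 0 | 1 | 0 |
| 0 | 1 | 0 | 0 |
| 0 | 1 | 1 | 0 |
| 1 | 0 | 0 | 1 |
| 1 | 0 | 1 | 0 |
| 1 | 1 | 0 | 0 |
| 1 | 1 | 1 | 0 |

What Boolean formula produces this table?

Only row (1,0,0) gives 1. That row's minterm A·¬B·¬C is G directly.

G(A, B, C) = (A and not B) and not C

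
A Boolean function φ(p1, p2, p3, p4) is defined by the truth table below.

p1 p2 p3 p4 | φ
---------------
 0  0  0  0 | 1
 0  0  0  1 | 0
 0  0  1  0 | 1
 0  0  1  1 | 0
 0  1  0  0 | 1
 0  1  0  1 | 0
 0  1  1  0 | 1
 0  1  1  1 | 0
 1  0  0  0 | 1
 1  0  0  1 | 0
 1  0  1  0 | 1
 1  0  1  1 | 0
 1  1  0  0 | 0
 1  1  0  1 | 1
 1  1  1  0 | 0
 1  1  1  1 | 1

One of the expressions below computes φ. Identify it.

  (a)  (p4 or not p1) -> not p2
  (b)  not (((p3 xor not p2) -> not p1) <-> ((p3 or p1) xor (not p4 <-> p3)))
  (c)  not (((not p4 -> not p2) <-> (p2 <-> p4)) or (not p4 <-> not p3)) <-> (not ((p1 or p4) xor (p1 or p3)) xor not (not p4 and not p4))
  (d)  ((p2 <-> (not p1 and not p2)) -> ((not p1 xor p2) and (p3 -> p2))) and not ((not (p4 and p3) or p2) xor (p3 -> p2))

b

(a): at (0,0,0,1) it gives 1, but φ = 0 — eliminated.
(c): at (0,0,0,0) it gives 0, but φ = 1 — eliminated.
(d): at (0,0,0,1) it gives 1, but φ = 0 — eliminated.
(b) is the remaining candidate, and it agrees with φ on all 16 inputs.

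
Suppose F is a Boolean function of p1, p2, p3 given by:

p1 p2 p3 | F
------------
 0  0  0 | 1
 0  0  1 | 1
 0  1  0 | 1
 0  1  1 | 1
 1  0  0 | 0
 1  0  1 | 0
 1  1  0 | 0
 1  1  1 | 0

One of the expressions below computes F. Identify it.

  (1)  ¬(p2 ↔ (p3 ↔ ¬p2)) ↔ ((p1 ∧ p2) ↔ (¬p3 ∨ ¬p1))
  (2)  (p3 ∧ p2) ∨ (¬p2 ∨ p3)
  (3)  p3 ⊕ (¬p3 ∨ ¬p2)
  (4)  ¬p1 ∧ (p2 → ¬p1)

(1) fails at (0,0,1): the formula yields 0, F is 1.
(2) fails at (0,1,0): the formula yields 0, F is 1.
(3) fails at (0,0,1): the formula yields 0, F is 1.
(4) is the remaining candidate, and it agrees with F on all 8 inputs.

4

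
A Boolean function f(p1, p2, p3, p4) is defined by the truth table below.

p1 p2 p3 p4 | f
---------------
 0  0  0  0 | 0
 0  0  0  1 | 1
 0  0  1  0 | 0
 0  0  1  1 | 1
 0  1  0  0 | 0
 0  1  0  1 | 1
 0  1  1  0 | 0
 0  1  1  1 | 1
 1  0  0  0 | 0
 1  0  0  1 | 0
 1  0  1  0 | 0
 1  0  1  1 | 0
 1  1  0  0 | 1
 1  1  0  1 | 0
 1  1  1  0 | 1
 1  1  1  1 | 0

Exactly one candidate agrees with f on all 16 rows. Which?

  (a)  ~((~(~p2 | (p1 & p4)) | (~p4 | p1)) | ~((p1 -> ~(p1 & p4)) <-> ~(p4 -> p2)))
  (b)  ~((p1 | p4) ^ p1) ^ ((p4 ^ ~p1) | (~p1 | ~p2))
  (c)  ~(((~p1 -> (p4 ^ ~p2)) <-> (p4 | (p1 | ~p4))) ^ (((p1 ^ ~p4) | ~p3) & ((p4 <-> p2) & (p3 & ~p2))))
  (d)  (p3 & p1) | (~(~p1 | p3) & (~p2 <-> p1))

(a) fails at (0,1,0,1): the formula yields 0, f is 1.
(c) fails at (0,0,1,0): the formula yields 1, f is 0.
(d) fails at (0,0,0,1): the formula yields 0, f is 1.
Only (b) survives; checking it on all 16 rows confirms it matches f.

b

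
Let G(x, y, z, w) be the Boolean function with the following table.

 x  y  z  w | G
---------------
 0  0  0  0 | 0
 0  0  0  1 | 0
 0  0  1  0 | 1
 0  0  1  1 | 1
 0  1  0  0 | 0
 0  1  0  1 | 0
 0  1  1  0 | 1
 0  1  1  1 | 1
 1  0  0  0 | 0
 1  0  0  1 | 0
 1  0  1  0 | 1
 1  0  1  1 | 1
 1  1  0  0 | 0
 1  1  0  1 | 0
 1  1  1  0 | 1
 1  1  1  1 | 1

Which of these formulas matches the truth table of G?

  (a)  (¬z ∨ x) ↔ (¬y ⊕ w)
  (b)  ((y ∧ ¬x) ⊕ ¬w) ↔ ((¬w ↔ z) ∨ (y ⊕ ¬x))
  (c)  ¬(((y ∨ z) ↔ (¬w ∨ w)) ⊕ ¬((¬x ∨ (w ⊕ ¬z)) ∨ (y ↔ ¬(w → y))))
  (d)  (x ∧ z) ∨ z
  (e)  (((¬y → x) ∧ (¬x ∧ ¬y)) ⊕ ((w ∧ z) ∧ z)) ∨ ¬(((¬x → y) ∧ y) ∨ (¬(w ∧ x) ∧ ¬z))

d

(a) disagrees with G on (0,0,0,0) (formula → 1, table → 0); rule it out.
(b) disagrees with G on (0,0,0,0) (formula → 1, table → 0); rule it out.
(c) disagrees with G on (0,0,0,0) (formula → 1, table → 0); rule it out.
(e) disagrees with G on (0,1,1,0) (formula → 0, table → 1); rule it out.
That leaves (d). Evaluating it on every row reproduces the table of G exactly.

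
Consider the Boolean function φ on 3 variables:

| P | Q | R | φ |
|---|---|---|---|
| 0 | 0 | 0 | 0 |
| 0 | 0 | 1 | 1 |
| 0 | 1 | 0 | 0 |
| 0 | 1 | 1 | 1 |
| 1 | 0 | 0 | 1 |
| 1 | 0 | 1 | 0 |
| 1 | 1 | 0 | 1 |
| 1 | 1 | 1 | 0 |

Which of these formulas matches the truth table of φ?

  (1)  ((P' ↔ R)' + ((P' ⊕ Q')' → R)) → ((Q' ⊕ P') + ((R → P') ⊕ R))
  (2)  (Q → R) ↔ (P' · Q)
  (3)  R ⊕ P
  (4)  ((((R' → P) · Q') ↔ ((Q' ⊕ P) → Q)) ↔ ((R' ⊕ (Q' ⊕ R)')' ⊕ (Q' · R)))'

3

(1) disagrees with φ on (0,0,0) (formula → 1, table → 0); rule it out.
(2) disagrees with φ on (0,0,1) (formula → 0, table → 1); rule it out.
(4) disagrees with φ on (0,0,0) (formula → 1, table → 0); rule it out.
Only (3) survives; checking it on all 8 rows confirms it matches φ.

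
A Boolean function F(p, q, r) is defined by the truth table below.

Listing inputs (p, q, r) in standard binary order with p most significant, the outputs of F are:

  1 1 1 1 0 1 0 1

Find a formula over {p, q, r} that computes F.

The 0-rows are (1,0,0), (1,1,0). Take each as a conjunction (p·¬q·¬r, p·q·¬r), form their disjunction, and complement — that gives a formula that is 1 everywhere F is.

F(p, q, r) = NOT (((p AND NOT q) AND NOT r) OR ((p AND q) AND NOT r))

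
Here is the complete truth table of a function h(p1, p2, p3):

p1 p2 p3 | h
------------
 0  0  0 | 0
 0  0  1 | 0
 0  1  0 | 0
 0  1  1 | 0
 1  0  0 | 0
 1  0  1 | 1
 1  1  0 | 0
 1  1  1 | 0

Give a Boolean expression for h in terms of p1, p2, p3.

Only row (1,0,1) gives 1. That row's minterm p1·¬p2·p3 is h directly.

h(p1, p2, p3) = (p1 · p2') · p3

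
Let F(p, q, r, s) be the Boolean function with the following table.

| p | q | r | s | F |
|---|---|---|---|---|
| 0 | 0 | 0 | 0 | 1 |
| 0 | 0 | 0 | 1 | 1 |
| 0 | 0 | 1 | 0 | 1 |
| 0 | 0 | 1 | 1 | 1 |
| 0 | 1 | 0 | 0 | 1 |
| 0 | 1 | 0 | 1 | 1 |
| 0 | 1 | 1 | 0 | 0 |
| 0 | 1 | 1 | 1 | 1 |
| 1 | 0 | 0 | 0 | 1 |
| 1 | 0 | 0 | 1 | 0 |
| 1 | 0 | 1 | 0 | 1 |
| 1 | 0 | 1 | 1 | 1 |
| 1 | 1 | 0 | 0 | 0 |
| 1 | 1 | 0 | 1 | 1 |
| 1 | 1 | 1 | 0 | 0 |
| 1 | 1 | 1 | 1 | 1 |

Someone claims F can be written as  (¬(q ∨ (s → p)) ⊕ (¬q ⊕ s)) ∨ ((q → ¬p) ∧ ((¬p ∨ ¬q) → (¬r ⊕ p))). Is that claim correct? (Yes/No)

Check the formula against F row by row:
  p=0, q=0, r=0, s=0: formula gives 1, F = 1 ✓
  p=0, q=0, r=0, s=1: formula gives 1, F = 1 ✓
  p=0, q=0, r=1, s=0: formula gives 1, F = 1 ✓
  p=0, q=0, r=1, s=1: formula gives 1, F = 1 ✓
  …and likewise for the remaining 12 rows.
All 16 rows match — the expression computes F exactly.

Yes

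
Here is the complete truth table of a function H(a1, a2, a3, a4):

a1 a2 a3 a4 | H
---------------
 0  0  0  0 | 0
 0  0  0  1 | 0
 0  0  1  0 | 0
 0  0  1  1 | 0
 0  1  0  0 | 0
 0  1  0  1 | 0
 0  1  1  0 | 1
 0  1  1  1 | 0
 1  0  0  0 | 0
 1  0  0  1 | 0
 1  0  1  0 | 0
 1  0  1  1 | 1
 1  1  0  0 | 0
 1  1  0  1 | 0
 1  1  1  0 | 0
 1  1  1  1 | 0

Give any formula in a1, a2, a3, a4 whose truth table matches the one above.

The 1-rows are (0,1,1,0), (1,0,1,1). Each contributes one minterm — ¬a1·a2·a3·¬a4; a1·¬a2·a3·a4 — and their disjunction is a sum-of-products form of H.

H(a1, a2, a3, a4) = (((NOT a1 AND a2) AND a3) AND NOT a4) OR (((a1 AND NOT a2) AND a3) AND a4)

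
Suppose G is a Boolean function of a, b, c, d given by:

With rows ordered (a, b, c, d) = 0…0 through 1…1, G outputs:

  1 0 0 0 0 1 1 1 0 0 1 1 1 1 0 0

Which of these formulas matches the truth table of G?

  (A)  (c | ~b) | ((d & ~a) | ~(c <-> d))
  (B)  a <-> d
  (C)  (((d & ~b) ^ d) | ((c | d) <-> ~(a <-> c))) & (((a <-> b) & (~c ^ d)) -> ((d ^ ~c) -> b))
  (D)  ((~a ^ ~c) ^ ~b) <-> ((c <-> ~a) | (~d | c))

D

(A) disagrees with G on (0,0,0,1) (formula → 1, table → 0); rule it out.
(B) disagrees with G on (0,0,1,0) (formula → 1, table → 0); rule it out.
(C) disagrees with G on (0,0,0,0) (formula → 0, table → 1); rule it out.
(D) is the remaining candidate, and it agrees with G on all 16 inputs.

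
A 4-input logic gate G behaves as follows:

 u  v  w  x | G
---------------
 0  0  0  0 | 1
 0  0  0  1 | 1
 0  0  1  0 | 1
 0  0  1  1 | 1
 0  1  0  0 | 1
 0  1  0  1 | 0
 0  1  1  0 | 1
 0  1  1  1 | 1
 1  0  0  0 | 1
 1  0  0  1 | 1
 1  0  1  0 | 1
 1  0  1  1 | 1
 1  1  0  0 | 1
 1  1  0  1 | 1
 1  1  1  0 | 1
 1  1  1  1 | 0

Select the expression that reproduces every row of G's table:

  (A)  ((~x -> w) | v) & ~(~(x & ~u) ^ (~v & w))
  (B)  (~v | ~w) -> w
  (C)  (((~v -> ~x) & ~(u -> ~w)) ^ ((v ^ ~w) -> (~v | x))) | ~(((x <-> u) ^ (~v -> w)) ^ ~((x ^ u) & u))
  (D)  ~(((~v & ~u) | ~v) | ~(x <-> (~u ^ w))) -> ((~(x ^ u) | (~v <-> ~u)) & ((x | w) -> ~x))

D

(A): at (0,0,0,0) it gives 0, but G = 1 — eliminated.
(B): at (0,0,0,0) it gives 0, but G = 1 — eliminated.
(C): at (0,1,0,1) it gives 1, but G = 0 — eliminated.
(D) is the remaining candidate, and it agrees with G on all 16 inputs.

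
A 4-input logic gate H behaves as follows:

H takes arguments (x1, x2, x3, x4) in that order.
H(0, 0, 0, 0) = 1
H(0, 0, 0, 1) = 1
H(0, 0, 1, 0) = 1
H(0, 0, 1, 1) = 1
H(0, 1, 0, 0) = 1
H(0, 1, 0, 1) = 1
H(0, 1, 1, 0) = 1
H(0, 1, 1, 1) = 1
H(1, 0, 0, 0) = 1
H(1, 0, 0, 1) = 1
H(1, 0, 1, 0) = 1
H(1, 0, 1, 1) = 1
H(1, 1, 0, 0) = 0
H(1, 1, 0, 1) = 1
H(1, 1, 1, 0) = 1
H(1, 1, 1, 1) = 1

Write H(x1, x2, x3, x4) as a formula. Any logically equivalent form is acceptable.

Only row (1,1,0,0) gives 0. So H is 1 everywhere except there — the complement of the minterm x1·x2·¬x3·¬x4.

H(x1, x2, x3, x4) = ¬(((x1 ∧ x2) ∧ ¬x3) ∧ ¬x4)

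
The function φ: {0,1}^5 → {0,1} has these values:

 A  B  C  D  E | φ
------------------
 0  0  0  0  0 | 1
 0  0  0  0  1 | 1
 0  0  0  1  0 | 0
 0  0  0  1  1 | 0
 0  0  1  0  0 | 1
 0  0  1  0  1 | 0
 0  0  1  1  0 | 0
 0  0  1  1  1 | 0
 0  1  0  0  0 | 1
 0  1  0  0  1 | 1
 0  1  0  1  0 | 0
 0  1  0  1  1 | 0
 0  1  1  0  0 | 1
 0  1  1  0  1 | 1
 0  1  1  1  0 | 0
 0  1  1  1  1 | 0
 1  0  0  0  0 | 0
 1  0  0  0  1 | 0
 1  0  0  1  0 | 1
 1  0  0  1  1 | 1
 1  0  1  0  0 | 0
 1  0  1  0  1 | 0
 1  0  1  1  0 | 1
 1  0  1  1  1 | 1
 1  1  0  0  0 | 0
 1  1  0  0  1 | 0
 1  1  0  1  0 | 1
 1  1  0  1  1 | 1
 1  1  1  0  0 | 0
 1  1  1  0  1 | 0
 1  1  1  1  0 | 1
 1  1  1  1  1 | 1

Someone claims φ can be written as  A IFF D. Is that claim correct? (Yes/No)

Evaluate A IFF D on each row and compare to φ:
  A=0, B=0, C=0, D=0, E=0: formula gives 1, φ = 1 ✓
  A=0, B=0, C=0, D=0, E=1: formula gives 1, φ = 1 ✓
  A=0, B=0, C=0, D=1, E=0: formula gives 0, φ = 0 ✓
  A=0, B=0, C=0, D=1, E=1: formula gives 0, φ = 0 ✓
  …
  A=0, B=0, C=1, D=0, E=1: formula gives 1, but φ = 0 ✗
A single disagreement suffices: at (0,0,1,0,1) they differ, so the formula does not compute φ.

No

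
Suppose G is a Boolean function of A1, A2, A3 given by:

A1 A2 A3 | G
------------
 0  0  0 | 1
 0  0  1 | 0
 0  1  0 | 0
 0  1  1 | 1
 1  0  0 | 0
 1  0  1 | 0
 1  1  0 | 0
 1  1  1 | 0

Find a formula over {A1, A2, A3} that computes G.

G=1 on 2 inputs: (0,0,0), (0,1,1). Reading each as a conjunction of literals (¬A1·¬A2·¬A3, ¬A1·A2·A3) and taking the OR gives the canonical DNF.

G(A1, A2, A3) = ((~A1 & ~A2) & ~A3) | ((~A1 & A2) & A3)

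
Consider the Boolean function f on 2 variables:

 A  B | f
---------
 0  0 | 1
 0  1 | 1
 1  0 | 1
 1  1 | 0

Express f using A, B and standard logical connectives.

The output is 0 only when every input is 1 — NAND of all inputs.

f(A, B) = ¬(A ∧ B)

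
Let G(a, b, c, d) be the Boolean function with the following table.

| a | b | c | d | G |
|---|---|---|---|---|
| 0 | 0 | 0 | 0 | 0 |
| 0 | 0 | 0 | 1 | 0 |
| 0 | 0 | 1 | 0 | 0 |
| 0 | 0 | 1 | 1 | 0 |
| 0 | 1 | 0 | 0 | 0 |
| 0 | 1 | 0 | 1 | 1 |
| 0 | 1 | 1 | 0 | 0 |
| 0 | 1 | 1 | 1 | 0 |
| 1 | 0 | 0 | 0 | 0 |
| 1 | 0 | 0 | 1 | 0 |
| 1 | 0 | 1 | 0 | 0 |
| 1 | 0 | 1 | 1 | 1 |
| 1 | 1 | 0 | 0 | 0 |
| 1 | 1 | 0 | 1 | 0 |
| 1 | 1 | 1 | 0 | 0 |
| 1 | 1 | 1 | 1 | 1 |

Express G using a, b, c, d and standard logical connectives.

G(a, b, c, d) = ((((¬a ∧ b) ∧ ¬c) ∧ d) ∨ (((a ∧ ¬b) ∧ c) ∧ d)) ∨ (((a ∧ b) ∧ c) ∧ d)

Collect the rows where G=1 — (0,1,0,1), (1,0,1,1), (1,1,1,1) — and write one minterm per row: ¬a·b·¬c·d, a·¬b·c·d, a·b·c·d. Their union (logical OR) reproduces the table exactly.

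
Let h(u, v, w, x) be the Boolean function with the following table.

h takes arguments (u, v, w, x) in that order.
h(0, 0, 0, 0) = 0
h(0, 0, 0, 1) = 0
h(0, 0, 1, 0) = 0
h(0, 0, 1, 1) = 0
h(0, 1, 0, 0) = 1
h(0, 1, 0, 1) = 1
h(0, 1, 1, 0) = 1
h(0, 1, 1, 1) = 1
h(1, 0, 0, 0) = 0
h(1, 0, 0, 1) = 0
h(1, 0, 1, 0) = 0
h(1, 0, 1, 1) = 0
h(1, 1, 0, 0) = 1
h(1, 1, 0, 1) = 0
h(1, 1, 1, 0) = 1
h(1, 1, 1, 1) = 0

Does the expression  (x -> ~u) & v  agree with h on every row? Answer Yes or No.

Yes

Evaluate (x -> ~u) & v on each row and compare to h:
  u=0, v=0, w=0, x=0: formula gives 0, h = 0 ✓
  u=0, v=0, w=0, x=1: formula gives 0, h = 0 ✓
  u=0, v=0, w=1, x=0: formula gives 0, h = 0 ✓
  u=0, v=0, w=1, x=1: formula gives 0, h = 0 ✓
  …and likewise for the remaining 12 rows.
No disagreement on any input; they are logically equivalent.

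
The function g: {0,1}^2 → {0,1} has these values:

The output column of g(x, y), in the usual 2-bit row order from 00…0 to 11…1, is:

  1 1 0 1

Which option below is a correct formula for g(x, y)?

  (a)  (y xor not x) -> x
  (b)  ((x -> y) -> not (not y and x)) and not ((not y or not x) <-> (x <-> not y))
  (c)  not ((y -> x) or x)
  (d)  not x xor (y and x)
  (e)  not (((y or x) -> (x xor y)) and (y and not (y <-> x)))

d

(a) disagrees with g on (0,0) (formula → 0, table → 1); rule it out.
(b) disagrees with g on (0,1) (formula → 0, table → 1); rule it out.
(c) disagrees with g on (0,0) (formula → 0, table → 1); rule it out.
(e) disagrees with g on (0,1) (formula → 0, table → 1); rule it out.
(d) is the remaining candidate, and it agrees with g on all 4 inputs.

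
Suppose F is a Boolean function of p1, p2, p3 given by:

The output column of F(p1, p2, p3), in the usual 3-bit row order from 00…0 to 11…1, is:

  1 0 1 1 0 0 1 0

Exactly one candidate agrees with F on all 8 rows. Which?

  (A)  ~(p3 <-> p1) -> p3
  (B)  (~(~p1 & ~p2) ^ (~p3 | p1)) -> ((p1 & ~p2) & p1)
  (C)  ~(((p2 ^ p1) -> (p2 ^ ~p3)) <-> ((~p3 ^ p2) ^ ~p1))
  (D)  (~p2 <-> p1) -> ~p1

C

(A): at (0,0,1) it gives 1, but F = 0 — eliminated.
(B): at (0,0,0) it gives 0, but F = 1 — eliminated.
(D): at (0,0,1) it gives 1, but F = 0 — eliminated.
That leaves (C). Evaluating it on every row reproduces the table of F exactly.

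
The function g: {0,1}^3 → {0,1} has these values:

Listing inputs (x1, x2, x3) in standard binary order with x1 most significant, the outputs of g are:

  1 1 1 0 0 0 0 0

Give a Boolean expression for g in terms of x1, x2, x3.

Collect the rows where g=1 — (0,0,0), (0,0,1), (0,1,0) — and write one minterm per row: ¬x1·¬x2·¬x3, ¬x1·¬x2·x3, ¬x1·x2·¬x3. Their union (logical OR) reproduces the table exactly.

g(x1, x2, x3) = (((~x1 & ~x2) & ~x3) | ((~x1 & ~x2) & x3)) | ((~x1 & x2) & ~x3)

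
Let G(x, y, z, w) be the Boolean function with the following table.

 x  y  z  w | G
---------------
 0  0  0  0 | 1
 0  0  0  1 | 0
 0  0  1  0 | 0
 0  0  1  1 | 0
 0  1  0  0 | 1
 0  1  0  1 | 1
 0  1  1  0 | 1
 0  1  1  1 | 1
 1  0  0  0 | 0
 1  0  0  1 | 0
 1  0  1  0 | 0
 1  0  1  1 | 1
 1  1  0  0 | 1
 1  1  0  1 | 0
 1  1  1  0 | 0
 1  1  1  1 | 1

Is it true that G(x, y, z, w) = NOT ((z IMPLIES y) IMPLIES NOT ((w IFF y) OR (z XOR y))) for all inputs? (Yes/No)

Test each input against both G and the formula:
  x=0, y=0, z=0, w=0: formula gives 1, G = 1 ✓
  x=0, y=0, z=0, w=1: formula gives 0, G = 0 ✓
  x=0, y=0, z=1, w=0: formula gives 0, G = 0 ✓
  x=0, y=0, z=1, w=1: formula gives 0, G = 0 ✓
  …
  x=0, y=1, z=1, w=0: formula gives 0, but G = 1 ✗
Since they disagree at (0,1,1,0), the expression is not a correct formula for G.

No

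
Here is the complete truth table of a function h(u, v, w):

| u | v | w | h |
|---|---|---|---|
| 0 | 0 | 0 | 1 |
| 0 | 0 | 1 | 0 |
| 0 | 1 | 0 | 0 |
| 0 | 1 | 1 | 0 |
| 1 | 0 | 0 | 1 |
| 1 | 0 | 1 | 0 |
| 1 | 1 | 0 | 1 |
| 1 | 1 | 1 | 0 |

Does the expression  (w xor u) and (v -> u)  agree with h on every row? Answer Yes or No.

No

Check the formula against h row by row:
  u=0, v=0, w=0: formula gives 0, but h = 1 ✗
A single disagreement suffices: at (0,0,0) they differ, so the formula does not compute h.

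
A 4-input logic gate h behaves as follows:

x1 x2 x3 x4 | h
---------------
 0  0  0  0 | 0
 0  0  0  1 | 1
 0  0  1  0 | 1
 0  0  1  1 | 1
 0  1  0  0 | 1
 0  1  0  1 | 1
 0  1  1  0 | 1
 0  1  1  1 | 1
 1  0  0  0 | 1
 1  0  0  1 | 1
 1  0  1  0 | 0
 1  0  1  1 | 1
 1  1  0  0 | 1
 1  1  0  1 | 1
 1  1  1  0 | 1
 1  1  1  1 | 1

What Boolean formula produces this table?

h(x1, x2, x3, x4) = NOT ((((NOT x1 AND NOT x2) AND NOT x3) AND NOT x4) OR (((x1 AND NOT x2) AND x3) AND NOT x4))

The 0-rows are (0,0,0,0), (1,0,1,0). Take each as a conjunction (¬x1·¬x2·¬x3·¬x4, x1·¬x2·x3·¬x4), form their disjunction, and complement — that gives a formula that is 1 everywhere h is.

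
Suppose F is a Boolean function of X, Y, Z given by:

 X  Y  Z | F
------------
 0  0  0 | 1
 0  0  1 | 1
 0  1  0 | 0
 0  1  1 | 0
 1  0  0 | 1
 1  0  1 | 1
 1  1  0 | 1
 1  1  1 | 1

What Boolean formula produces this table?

F(X, Y, Z) = ~(((~X & Y) & ~Z) | ((~X & Y) & Z))

There are just 2 zero rows: (0,1,0), (0,1,1). Their minterms are ¬X·Y·¬Z, ¬X·Y·Z; the OR of those covers precisely the 0-outputs, and negating it yields F.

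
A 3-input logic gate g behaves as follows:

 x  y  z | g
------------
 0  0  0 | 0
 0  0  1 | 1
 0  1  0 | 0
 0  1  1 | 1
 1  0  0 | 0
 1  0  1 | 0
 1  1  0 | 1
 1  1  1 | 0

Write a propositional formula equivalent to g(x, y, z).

Collect the rows where g=1 — (0,0,1), (0,1,1), (1,1,0) — and write one minterm per row: ¬x·¬y·z, ¬x·y·z, x·y·¬z. Their union (logical OR) reproduces the table exactly.

g(x, y, z) = (((¬x ∧ ¬y) ∧ z) ∨ ((¬x ∧ y) ∧ z)) ∨ ((x ∧ y) ∧ ¬z)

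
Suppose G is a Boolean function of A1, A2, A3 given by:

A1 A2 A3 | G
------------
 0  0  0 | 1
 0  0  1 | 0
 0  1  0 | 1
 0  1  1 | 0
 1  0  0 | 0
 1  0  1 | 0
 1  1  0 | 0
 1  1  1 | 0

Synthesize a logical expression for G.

The 1-rows are (0,0,0), (0,1,0). Each contributes one minterm — ¬A1·¬A2·¬A3; ¬A1·A2·¬A3 — and their disjunction is a sum-of-products form of G.

G(A1, A2, A3) = ((not A1 and not A2) and not A3) or ((not A1 and A2) and not A3)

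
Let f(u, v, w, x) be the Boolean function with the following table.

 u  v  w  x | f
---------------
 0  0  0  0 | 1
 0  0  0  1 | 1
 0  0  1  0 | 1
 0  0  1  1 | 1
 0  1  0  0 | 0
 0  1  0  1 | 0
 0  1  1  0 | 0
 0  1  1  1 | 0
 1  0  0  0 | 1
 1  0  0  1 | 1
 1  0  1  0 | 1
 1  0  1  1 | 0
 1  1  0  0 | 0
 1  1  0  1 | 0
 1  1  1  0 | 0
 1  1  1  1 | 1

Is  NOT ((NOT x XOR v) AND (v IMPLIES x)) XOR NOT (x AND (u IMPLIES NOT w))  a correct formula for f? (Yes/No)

Yes

Test each input against both f and the formula:
  u=0, v=0, w=0, x=0: formula gives 1, f = 1 ✓
  u=0, v=0, w=0, x=1: formula gives 1, f = 1 ✓
  u=0, v=0, w=1, x=0: formula gives 1, f = 1 ✓
  u=0, v=0, w=1, x=1: formula gives 1, f = 1 ✓
  … (the remaining 12 rows also agree.)
Every row agrees, so the formula is equivalent.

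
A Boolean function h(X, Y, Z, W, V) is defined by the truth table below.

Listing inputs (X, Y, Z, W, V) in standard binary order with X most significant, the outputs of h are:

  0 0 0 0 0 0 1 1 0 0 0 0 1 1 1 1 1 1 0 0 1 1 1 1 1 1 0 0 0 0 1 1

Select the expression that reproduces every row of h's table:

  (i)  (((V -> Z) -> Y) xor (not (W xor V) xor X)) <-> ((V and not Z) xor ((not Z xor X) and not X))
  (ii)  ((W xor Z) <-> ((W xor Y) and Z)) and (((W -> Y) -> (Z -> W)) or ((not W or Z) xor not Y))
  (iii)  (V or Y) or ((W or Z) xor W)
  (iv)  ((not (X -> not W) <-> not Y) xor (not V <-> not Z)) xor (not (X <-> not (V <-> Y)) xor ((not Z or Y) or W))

iv

(i): at (0,0,0,0,0) it gives 1, but h = 0 — eliminated.
(ii): at (0,0,0,0,0) it gives 1, but h = 0 — eliminated.
(iii): at (0,0,0,0,1) it gives 1, but h = 0 — eliminated.
Only (iv) survives; checking it on all 32 rows confirms it matches h.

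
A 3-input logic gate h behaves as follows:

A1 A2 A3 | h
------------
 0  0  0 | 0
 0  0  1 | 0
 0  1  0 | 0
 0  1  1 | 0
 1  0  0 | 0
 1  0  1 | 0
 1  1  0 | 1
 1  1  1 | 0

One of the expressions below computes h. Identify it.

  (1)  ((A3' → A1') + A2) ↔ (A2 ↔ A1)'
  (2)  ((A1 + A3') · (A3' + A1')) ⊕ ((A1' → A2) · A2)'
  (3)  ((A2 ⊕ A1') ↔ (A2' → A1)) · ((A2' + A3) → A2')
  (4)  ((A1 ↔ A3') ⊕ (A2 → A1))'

(1) disagrees with h on (0,1,0) (formula → 1, table → 0); rule it out.
(2) disagrees with h on (0,0,1) (formula → 1, table → 0); rule it out.
(4) disagrees with h on (0,0,1) (formula → 1, table → 0); rule it out.
Only (3) survives; checking it on all 8 rows confirms it matches h.

3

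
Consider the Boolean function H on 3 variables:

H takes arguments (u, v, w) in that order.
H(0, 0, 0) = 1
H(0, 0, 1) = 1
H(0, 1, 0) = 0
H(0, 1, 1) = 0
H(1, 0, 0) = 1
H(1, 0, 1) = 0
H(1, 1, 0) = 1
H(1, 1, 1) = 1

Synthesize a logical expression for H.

H is 0 on only 3 rows — (0,1,0), (0,1,1), (1,0,1). Writing each as a minterm (¬u·v·¬w, ¬u·v·w, u·¬v·w) and OR-ing them characterizes exactly where H=0, so H is the negation of that disjunction.

H(u, v, w) = ¬((((¬u ∧ v) ∧ ¬w) ∨ ((¬u ∧ v) ∧ w)) ∨ ((u ∧ ¬v) ∧ w))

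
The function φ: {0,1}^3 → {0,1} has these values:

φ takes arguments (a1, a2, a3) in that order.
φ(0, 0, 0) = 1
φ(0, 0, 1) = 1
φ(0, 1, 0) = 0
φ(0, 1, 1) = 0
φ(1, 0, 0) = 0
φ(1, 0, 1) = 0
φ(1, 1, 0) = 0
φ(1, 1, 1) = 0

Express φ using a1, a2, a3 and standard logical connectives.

φ(a1, a2, a3) = ((NOT a1 AND NOT a2) AND NOT a3) OR ((NOT a1 AND NOT a2) AND a3)

φ=1 on 2 inputs: (0,0,0), (0,0,1). Reading each as a conjunction of literals (¬a1·¬a2·¬a3, ¬a1·¬a2·a3) and taking the OR gives the canonical DNF.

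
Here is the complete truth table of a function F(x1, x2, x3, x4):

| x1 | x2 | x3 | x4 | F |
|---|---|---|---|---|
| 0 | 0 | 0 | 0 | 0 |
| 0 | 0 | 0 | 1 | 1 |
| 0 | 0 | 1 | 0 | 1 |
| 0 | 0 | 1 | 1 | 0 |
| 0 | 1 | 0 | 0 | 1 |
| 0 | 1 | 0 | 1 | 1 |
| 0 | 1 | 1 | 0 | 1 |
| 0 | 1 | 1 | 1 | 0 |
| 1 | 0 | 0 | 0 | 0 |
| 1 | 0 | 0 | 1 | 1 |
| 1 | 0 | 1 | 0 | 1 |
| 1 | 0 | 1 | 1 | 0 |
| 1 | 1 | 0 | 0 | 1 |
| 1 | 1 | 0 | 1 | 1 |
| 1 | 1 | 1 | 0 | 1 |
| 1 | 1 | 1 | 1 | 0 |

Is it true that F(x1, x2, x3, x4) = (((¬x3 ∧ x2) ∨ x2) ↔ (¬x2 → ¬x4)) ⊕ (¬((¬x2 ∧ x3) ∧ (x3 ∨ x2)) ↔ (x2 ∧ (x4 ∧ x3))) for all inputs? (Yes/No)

Yes

Test each input against both F and the formula:
  x1=0, x2=0, x3=0, x4=0: formula gives 0, F = 0 ✓
  x1=0, x2=0, x3=0, x4=1: formula gives 1, F = 1 ✓
  x1=0, x2=0, x3=1, x4=0: formula gives 1, F = 1 ✓
  x1=0, x2=0, x3=1, x4=1: formula gives 0, F = 0 ✓
  … (the remaining 12 rows also agree.)
All 16 rows match — the expression computes F exactly.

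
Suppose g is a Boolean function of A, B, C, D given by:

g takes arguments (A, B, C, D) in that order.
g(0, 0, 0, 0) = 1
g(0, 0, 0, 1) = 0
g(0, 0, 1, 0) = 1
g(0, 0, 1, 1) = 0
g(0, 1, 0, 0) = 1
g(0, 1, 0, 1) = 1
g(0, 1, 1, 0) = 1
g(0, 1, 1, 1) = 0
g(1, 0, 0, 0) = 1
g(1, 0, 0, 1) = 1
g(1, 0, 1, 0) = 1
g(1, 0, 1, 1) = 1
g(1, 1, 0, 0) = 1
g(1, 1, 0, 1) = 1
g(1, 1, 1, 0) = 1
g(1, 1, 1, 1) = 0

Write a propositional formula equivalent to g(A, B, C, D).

g(A, B, C, D) = not ((((((not A and not B) and not C) and D) or (((not A and not B) and C) and D)) or (((not A and B) and C) and D)) or (((A and B) and C) and D))

g is 0 on only 4 rows — (0,0,0,1), (0,0,1,1), (0,1,1,1), (1,1,1,1). Writing each as a minterm (¬A·¬B·¬C·D, ¬A·¬B·C·D, ¬A·B·C·D, A·B·C·D) and OR-ing them characterizes exactly where g=0, so g is the negation of that disjunction.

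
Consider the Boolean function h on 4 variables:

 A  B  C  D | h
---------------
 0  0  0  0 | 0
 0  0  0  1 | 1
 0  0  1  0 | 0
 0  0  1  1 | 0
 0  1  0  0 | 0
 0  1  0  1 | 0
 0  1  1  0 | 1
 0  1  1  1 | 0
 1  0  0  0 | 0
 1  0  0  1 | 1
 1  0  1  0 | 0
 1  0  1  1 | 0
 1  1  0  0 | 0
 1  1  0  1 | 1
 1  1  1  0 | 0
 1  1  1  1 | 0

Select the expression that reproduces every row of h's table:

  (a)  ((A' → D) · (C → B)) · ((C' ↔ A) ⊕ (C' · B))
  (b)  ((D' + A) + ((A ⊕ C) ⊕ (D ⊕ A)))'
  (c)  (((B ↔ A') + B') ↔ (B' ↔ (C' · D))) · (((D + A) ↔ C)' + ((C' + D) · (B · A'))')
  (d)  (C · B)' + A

(a) fails at (0,0,0,1): the formula yields 0, h is 1.
(b) fails at (0,0,0,1): the formula yields 0, h is 1.
(d) fails at (0,0,0,0): the formula yields 1, h is 0.
(c) is the remaining candidate, and it agrees with h on all 16 inputs.

c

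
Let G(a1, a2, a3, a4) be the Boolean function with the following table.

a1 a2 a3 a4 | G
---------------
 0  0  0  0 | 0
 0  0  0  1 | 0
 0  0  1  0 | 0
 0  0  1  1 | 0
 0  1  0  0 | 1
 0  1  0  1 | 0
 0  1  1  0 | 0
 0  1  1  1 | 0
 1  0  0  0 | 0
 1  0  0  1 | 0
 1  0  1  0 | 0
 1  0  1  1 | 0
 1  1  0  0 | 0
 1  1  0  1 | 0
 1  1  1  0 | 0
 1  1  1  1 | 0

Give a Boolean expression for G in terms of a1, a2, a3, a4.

Only row (0,1,0,0) gives 1. That row's minterm ¬a1·a2·¬a3·¬a4 is G directly.

G(a1, a2, a3, a4) = ((~a1 & a2) & ~a3) & ~a4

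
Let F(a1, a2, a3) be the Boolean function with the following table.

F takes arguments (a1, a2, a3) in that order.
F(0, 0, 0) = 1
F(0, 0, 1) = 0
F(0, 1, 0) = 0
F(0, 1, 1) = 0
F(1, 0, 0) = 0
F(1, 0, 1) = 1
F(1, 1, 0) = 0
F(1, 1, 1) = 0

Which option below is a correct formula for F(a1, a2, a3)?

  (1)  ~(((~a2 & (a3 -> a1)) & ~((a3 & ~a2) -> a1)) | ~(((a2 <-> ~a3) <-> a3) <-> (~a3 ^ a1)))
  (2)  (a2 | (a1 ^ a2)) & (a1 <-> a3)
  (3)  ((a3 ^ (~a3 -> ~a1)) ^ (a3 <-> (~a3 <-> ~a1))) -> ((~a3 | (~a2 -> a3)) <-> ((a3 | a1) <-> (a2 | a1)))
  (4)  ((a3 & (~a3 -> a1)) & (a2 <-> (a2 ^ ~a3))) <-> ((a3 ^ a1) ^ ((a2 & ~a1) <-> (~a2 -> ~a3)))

(1): at (0,1,1) it gives 1, but F = 0 — eliminated.
(2): at (0,0,0) it gives 0, but F = 1 — eliminated.
(3): at (0,0,1) it gives 1, but F = 0 — eliminated.
That leaves (4). Evaluating it on every row reproduces the table of F exactly.

4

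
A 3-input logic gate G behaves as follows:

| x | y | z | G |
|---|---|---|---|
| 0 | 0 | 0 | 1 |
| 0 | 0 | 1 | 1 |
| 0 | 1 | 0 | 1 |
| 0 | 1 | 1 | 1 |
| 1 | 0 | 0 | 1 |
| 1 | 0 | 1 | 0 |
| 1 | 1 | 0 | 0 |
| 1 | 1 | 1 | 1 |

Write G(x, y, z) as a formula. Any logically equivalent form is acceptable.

G(x, y, z) = NOT (((x AND NOT y) AND z) OR ((x AND y) AND NOT z))

G is 0 on only 2 rows — (1,0,1), (1,1,0). Writing each as a minterm (x·¬y·z, x·y·¬z) and OR-ing them characterizes exactly where G=0, so G is the negation of that disjunction.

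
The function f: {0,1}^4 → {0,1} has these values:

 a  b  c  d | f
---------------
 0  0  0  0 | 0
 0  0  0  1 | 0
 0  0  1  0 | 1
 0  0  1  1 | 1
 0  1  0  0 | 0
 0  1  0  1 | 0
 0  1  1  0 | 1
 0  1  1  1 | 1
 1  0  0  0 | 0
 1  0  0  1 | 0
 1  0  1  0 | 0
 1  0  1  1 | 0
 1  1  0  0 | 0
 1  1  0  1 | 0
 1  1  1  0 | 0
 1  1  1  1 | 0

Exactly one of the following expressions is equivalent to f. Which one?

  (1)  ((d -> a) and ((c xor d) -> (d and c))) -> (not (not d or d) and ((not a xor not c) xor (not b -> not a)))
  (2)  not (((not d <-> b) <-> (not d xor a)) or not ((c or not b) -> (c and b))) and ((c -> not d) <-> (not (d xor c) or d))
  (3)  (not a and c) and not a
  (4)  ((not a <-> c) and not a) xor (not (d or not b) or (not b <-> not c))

3

(1) fails at (0,0,0,1): the formula yields 1, f is 0.
(2) fails at (0,0,1,0): the formula yields 0, f is 1.
(4) fails at (0,0,0,0): the formula yields 1, f is 0.
Only (3) survives; checking it on all 16 rows confirms it matches f.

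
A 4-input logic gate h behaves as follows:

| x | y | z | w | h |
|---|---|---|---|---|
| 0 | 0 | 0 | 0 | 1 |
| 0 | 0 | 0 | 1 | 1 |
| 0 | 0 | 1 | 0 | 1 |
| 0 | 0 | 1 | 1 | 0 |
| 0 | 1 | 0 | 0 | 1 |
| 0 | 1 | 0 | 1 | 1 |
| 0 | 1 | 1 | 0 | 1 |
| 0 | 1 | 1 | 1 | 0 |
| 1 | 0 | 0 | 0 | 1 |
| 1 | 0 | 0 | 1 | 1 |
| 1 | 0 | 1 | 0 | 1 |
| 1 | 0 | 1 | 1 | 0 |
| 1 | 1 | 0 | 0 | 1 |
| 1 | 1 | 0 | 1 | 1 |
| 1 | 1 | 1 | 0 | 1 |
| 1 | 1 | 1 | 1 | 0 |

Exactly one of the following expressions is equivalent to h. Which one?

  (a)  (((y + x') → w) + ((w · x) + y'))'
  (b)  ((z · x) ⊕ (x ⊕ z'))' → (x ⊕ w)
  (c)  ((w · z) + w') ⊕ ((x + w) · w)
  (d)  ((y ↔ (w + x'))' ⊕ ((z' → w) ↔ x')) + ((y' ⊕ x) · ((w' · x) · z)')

(a): at (0,0,0,0) it gives 0, but h = 1 — eliminated.
(b): at (0,0,1,0) it gives 0, but h = 1 — eliminated.
(d): at (0,0,1,1) it gives 1, but h = 0 — eliminated.
Only (c) survives; checking it on all 16 rows confirms it matches h.

c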